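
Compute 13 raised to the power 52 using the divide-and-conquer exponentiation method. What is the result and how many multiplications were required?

Computing 13^52 by squaring (build up from 13^1; each line after the first costs one multiplication):

13^1 = 13
13^2 = (13^1)^2 = 13^2 = 169
13^3 = 13 * 13^2 = 13 * 169 = 2197
13^6 = (13^3)^2 = 2197^2 = 4826809
13^12 = (13^6)^2 = 4826809^2 = 23298085122481
13^13 = 13 * 13^12 = 13 * 23298085122481 = 302875106592253
13^26 = (13^13)^2 = 302875106592253^2 = 91733330193268616658399616009
13^52 = (13^26)^2 = 91733330193268616658399616009^2 = 8415003868347247618489696679505181495471801448798649088081

Result: 8415003868347247618489696679505181495471801448798649088081
Multiplications needed: 7 (7 lines after 13^1)

13^52 = 8415003868347247618489696679505181495471801448798649088081. Using exponentiation by squaring, this requires 7 multiplications. The key idea: if the exponent is even, square the half-power; if odd, multiply by the base once.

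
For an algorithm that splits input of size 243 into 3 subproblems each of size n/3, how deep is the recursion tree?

For divide and conquer with division factor 3:

Problem sizes at each level:
Level 0: 243
Level 1: 81
Level 2: 27
Level 3: 9
Level 4: 3
Level 5: 1

The root is level 0 and the size-1 base case is level 5 (the tree spans levels 0 through 5, i.e. 6 levels counting the root), so the depth is the number of divisions: log_3(243) = 5

The recursion tree depth is log_3(243) = 5. At each level, the problem size is divided by 3, so it takes 5 divisions to reduce to a base case of size 1. The algorithm makes 3 recursive calls at each level.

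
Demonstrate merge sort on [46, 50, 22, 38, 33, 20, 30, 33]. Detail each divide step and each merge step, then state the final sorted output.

Merge sort trace:

Split: [46, 50, 22, 38, 33, 20, 30, 33] -> [46, 50, 22, 38] and [33, 20, 30, 33]
  Split: [46, 50, 22, 38] -> [46, 50] and [22, 38]
    Split: [46, 50] -> [46] and [50]
    Merge: [46] + [50] -> [46, 50]
    Split: [22, 38] -> [22] and [38]
    Merge: [22] + [38] -> [22, 38]
  Merge: [46, 50] + [22, 38] -> [22, 38, 46, 50]
  Split: [33, 20, 30, 33] -> [33, 20] and [30, 33]
    Split: [33, 20] -> [33] and [20]
    Merge: [33] + [20] -> [20, 33]
    Split: [30, 33] -> [30] and [33]
    Merge: [30] + [33] -> [30, 33]
  Merge: [20, 33] + [30, 33] -> [20, 30, 33, 33]
Merge: [22, 38, 46, 50] + [20, 30, 33, 33] -> [20, 22, 30, 33, 33, 38, 46, 50]

Final sorted array: [20, 22, 30, 33, 33, 38, 46, 50]

The merge sort proceeds by recursively splitting the array and merging sorted halves.
After all merges, the sorted array is [20, 22, 30, 33, 33, 38, 46, 50].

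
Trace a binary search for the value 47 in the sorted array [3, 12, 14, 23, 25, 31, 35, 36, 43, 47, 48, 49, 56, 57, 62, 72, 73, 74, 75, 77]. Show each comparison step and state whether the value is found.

Binary search for 47 in [3, 12, 14, 23, 25, 31, 35, 36, 43, 47, 48, 49, 56, 57, 62, 72, 73, 74, 75, 77]:

lo=0, hi=19, mid=9, arr[mid]=47 -> Found target at index 9!

Binary search finds 47 at index 9 after 1 comparisons. The search repeatedly halves the search space by comparing with the middle element.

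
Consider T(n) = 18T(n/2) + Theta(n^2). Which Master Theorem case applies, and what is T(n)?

Master Theorem for T(n) = 18T(n/2) + O(n^2):

a = 18, b = 2, c = 2
log_b(a) = log_2(18) = 4.1699

Case 1: c = 2 < log_2(18) = 4.1699
T(n) = O(n^(log_2 18))

For T(n) = 18T(n/2) + O(n^2): log_2(18) = 4.1699. This is Case 1 of the Master Theorem (c < log_b(a), work dominated by leaves), giving O(n^(log_2 18)).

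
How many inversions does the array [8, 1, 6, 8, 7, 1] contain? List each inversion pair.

Finding inversions in [8, 1, 6, 8, 7, 1]:

(0, 1): arr[0]=8 > arr[1]=1
(0, 2): arr[0]=8 > arr[2]=6
(0, 4): arr[0]=8 > arr[4]=7
(0, 5): arr[0]=8 > arr[5]=1
(2, 5): arr[2]=6 > arr[5]=1
(3, 4): arr[3]=8 > arr[4]=7
(3, 5): arr[3]=8 > arr[5]=1
(4, 5): arr[4]=7 > arr[5]=1

Total inversions: 8

The array has 8 inversion(s): (0,1), (0,2), (0,4), (0,5), (2,5), (3,4), (3,5), (4,5). Each pair (i,j) satisfies i < j and arr[i] > arr[j].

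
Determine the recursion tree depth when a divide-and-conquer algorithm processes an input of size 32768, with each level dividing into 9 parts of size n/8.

For divide and conquer with division factor 8:

Problem sizes at each level:
Level 0: 32768
Level 1: 4096
Level 2: 512
Level 3: 64
Level 4: 8
Level 5: 1

The root is level 0 and the size-1 base case is level 5 (the tree spans levels 0 through 5, i.e. 6 levels counting the root), so the depth is the number of divisions: log_8(32768) = 5

The recursion tree depth is log_8(32768) = 5. At each level, the problem size is divided by 8, so it takes 5 divisions to reduce to a base case of size 1. The algorithm makes 9 recursive calls at each level.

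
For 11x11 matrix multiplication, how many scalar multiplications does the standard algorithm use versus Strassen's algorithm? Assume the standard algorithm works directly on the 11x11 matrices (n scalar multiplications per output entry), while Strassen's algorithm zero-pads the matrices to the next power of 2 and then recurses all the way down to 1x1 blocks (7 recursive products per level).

Matrix multiplication for 11x11 matrices:

Strassen's algorithm requires power-of-2 dimensions. Pad 11x11 to 16x16 (next power of 2).

Standard algorithm: 11^3 = 1331 multiplications
Strassen's algorithm: 7^(log2(16)) = 7^4 = 2401 multiplications
Difference: 1331 - 2401 = -1070 (Strassen uses MORE here due to padding overhead — for small or just-over-power-of-2 n, padding can outweigh the per-level savings)

Standard: 1331 multiplications (11^3). Strassen: 2401 multiplications (7^4, after padding to 16x16). Strassen reduces 8 recursive multiplications to 7 at each level.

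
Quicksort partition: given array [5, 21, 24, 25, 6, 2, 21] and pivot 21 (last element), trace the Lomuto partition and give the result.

Lomuto partition with pivot = 21:

Initial array: [5, 21, 24, 25, 6, 2, 21]

arr[0]=5 <= 21: swap with position 0, array becomes [5, 21, 24, 25, 6, 2, 21]
arr[1]=21 <= 21: swap with position 1, array becomes [5, 21, 24, 25, 6, 2, 21]
arr[2]=24 > 21: no swap
arr[3]=25 > 21: no swap
arr[4]=6 <= 21: swap with position 2, array becomes [5, 21, 6, 25, 24, 2, 21]
arr[5]=2 <= 21: swap with position 3, array becomes [5, 21, 6, 2, 24, 25, 21]

Place pivot at position 4: [5, 21, 6, 2, 21, 25, 24]
Pivot position: 4

After partitioning with pivot 21, the array becomes [5, 21, 6, 2, 21, 25, 24]. The pivot is placed at index 4. All elements to the left of the pivot are <= 21, and all elements to the right are > 21.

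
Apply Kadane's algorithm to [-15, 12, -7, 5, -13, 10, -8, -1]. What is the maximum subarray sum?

Using Kadane's algorithm on [-15, 12, -7, 5, -13, 10, -8, -1]:

Scanning through the array:
Position 1 (value 12): max_ending_here = 12, max_so_far = 12
Position 2 (value -7): max_ending_here = 5, max_so_far = 12
Position 3 (value 5): max_ending_here = 10, max_so_far = 12
Position 4 (value -13): max_ending_here = -3, max_so_far = 12
Position 5 (value 10): max_ending_here = 10, max_so_far = 12
Position 6 (value -8): max_ending_here = 2, max_so_far = 12
Position 7 (value -1): max_ending_here = 1, max_so_far = 12

Maximum subarray: [12]
Maximum sum: 12

The maximum subarray is [12] with sum 12. This subarray runs from index 1 to index 1.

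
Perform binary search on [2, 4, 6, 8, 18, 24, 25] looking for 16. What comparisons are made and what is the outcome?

Binary search for 16 in [2, 4, 6, 8, 18, 24, 25]:

lo=0, hi=6, mid=3, arr[mid]=8 -> 8 < 16, search right half
lo=4, hi=6, mid=5, arr[mid]=24 -> 24 > 16, search left half
lo=4, hi=4, mid=4, arr[mid]=18 -> 18 > 16, search left half
lo=4 > hi=3, target 16 not found

Binary search determines that 16 is not in the array after 3 comparisons. The search space was exhausted without finding the target.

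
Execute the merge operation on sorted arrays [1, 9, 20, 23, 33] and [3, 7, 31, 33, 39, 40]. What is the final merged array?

Merging process:

Compare 1 vs 3: take 1 from left. Merged: [1]
Compare 9 vs 3: take 3 from right. Merged: [1, 3]
Compare 9 vs 7: take 7 from right. Merged: [1, 3, 7]
Compare 9 vs 31: take 9 from left. Merged: [1, 3, 7, 9]
Compare 20 vs 31: take 20 from left. Merged: [1, 3, 7, 9, 20]
Compare 23 vs 31: take 23 from left. Merged: [1, 3, 7, 9, 20, 23]
Compare 33 vs 31: take 31 from right. Merged: [1, 3, 7, 9, 20, 23, 31]
Compare 33 vs 33: take 33 from left. Merged: [1, 3, 7, 9, 20, 23, 31, 33]
Append remaining from right: [33, 39, 40]. Merged: [1, 3, 7, 9, 20, 23, 31, 33, 33, 39, 40]

Final merged array: [1, 3, 7, 9, 20, 23, 31, 33, 33, 39, 40]
Total comparisons: 8

The merged array is [1, 3, 7, 9, 20, 23, 31, 33, 33, 39, 40], requiring 8 comparisons. The merge step runs in O(n) time where n is the total number of elements.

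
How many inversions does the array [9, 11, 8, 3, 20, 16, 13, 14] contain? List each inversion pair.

Finding inversions in [9, 11, 8, 3, 20, 16, 13, 14]:

(0, 2): arr[0]=9 > arr[2]=8
(0, 3): arr[0]=9 > arr[3]=3
(1, 2): arr[1]=11 > arr[2]=8
(1, 3): arr[1]=11 > arr[3]=3
(2, 3): arr[2]=8 > arr[3]=3
(4, 5): arr[4]=20 > arr[5]=16
(4, 6): arr[4]=20 > arr[6]=13
(4, 7): arr[4]=20 > arr[7]=14
(5, 6): arr[5]=16 > arr[6]=13
(5, 7): arr[5]=16 > arr[7]=14

Total inversions: 10

The array has 10 inversion(s): (0,2), (0,3), (1,2), (1,3), (2,3), (4,5), (4,6), (4,7), (5,6), (5,7). Each pair (i,j) satisfies i < j and arr[i] > arr[j].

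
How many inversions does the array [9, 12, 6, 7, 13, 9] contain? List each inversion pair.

Finding inversions in [9, 12, 6, 7, 13, 9]:

(0, 2): arr[0]=9 > arr[2]=6
(0, 3): arr[0]=9 > arr[3]=7
(1, 2): arr[1]=12 > arr[2]=6
(1, 3): arr[1]=12 > arr[3]=7
(1, 5): arr[1]=12 > arr[5]=9
(4, 5): arr[4]=13 > arr[5]=9

Total inversions: 6

The array has 6 inversion(s): (0,2), (0,3), (1,2), (1,3), (1,5), (4,5). Each pair (i,j) satisfies i < j and arr[i] > arr[j].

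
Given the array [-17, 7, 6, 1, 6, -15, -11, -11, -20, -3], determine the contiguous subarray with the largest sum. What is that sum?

Using Kadane's algorithm on [-17, 7, 6, 1, 6, -15, -11, -11, -20, -3]:

Scanning through the array:
Position 1 (value 7): max_ending_here = 7, max_so_far = 7
Position 2 (value 6): max_ending_here = 13, max_so_far = 13
Position 3 (value 1): max_ending_here = 14, max_so_far = 14
Position 4 (value 6): max_ending_here = 20, max_so_far = 20
Position 5 (value -15): max_ending_here = 5, max_so_far = 20
Position 6 (value -11): max_ending_here = -6, max_so_far = 20
Position 7 (value -11): max_ending_here = -11, max_so_far = 20
Position 8 (value -20): max_ending_here = -20, max_so_far = 20
Position 9 (value -3): max_ending_here = -3, max_so_far = 20

Maximum subarray: [7, 6, 1, 6]
Maximum sum: 20

The maximum subarray is [7, 6, 1, 6] with sum 20. This subarray runs from index 1 to index 4.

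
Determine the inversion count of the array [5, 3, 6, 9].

Finding inversions in [5, 3, 6, 9]:

(0, 1): arr[0]=5 > arr[1]=3

Total inversions: 1

The array has 1 inversion(s): (0,1). Each pair (i,j) satisfies i < j and arr[i] > arr[j].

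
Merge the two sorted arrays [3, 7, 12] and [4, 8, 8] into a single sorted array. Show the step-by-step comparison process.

Merging process:

Compare 3 vs 4: take 3 from left. Merged: [3]
Compare 7 vs 4: take 4 from right. Merged: [3, 4]
Compare 7 vs 8: take 7 from left. Merged: [3, 4, 7]
Compare 12 vs 8: take 8 from right. Merged: [3, 4, 7, 8]
Compare 12 vs 8: take 8 from right. Merged: [3, 4, 7, 8, 8]
Append remaining from left: [12]. Merged: [3, 4, 7, 8, 8, 12]

Final merged array: [3, 4, 7, 8, 8, 12]
Total comparisons: 5

The merged array is [3, 4, 7, 8, 8, 12], requiring 5 comparisons. The merge step runs in O(n) time where n is the total number of elements.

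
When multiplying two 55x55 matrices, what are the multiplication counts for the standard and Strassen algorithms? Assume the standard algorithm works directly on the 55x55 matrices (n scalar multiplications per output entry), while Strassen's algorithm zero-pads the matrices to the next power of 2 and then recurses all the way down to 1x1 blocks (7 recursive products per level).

Matrix multiplication for 55x55 matrices:

Strassen's algorithm requires power-of-2 dimensions. Pad 55x55 to 64x64 (next power of 2).

Standard algorithm: 55^3 = 166375 multiplications
Strassen's algorithm: 7^(log2(64)) = 7^6 = 117649 multiplications
Savings: 166375 - 117649 = 48726 multiplications

Standard: 166375 multiplications (55^3). Strassen: 117649 multiplications (7^6, after padding to 64x64). Strassen reduces 8 recursive multiplications to 7 at each level.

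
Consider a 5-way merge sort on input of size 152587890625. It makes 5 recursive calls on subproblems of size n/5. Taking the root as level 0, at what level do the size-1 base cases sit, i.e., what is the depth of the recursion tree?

For divide and conquer with division factor 5:

Problem sizes at each level:
Level 0: 152587890625
Level 1: 30517578125
Level 2: 6103515625
Level 3: 1220703125
Level 4: 244140625
Level 5: 48828125
Level 6: 9765625
Level 7: 1953125
Level 8: 390625
Level 9: 78125
Level 10: 15625
Level 11: 3125
Level 12: 625
Level 13: 125
Level 14: 25
Level 15: 5
Level 16: 1

The root is level 0 and the size-1 base case is level 16 (the tree spans levels 0 through 16, i.e. 17 levels counting the root), so the depth is the number of divisions: log_5(152587890625) = 16

The recursion tree depth is log_5(152587890625) = 16. At each level, the problem size is divided by 5, so it takes 16 divisions to reduce to a base case of size 1. The algorithm makes 5 recursive calls at each level.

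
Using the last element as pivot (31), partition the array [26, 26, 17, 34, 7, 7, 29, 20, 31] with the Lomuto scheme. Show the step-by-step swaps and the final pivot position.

Lomuto partition with pivot = 31:

Initial array: [26, 26, 17, 34, 7, 7, 29, 20, 31]

arr[0]=26 <= 31: swap with position 0, array becomes [26, 26, 17, 34, 7, 7, 29, 20, 31]
arr[1]=26 <= 31: swap with position 1, array becomes [26, 26, 17, 34, 7, 7, 29, 20, 31]
arr[2]=17 <= 31: swap with position 2, array becomes [26, 26, 17, 34, 7, 7, 29, 20, 31]
arr[3]=34 > 31: no swap
arr[4]=7 <= 31: swap with position 3, array becomes [26, 26, 17, 7, 34, 7, 29, 20, 31]
arr[5]=7 <= 31: swap with position 4, array becomes [26, 26, 17, 7, 7, 34, 29, 20, 31]
arr[6]=29 <= 31: swap with position 5, array becomes [26, 26, 17, 7, 7, 29, 34, 20, 31]
arr[7]=20 <= 31: swap with position 6, array becomes [26, 26, 17, 7, 7, 29, 20, 34, 31]

Place pivot at position 7: [26, 26, 17, 7, 7, 29, 20, 31, 34]
Pivot position: 7

After partitioning with pivot 31, the array becomes [26, 26, 17, 7, 7, 29, 20, 31, 34]. The pivot is placed at index 7. All elements to the left of the pivot are <= 31, and all elements to the right are > 31.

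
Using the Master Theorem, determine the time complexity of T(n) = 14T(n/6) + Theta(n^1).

Master Theorem for T(n) = 14T(n/6) + O(n^1):

a = 14, b = 6, c = 1
log_b(a) = log_6(14) = 1.4729

Case 1: c = 1 < log_6(14) = 1.4729
T(n) = O(n^(log_6 14))

For T(n) = 14T(n/6) + O(n^1): log_6(14) = 1.4729. This is Case 1 of the Master Theorem (c < log_b(a), work dominated by leaves), giving O(n^(log_6 14)).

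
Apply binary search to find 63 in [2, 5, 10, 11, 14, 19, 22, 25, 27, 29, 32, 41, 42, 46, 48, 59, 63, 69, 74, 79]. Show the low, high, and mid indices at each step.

Binary search for 63 in [2, 5, 10, 11, 14, 19, 22, 25, 27, 29, 32, 41, 42, 46, 48, 59, 63, 69, 74, 79]:

lo=0, hi=19, mid=9, arr[mid]=29 -> 29 < 63, search right half
lo=10, hi=19, mid=14, arr[mid]=48 -> 48 < 63, search right half
lo=15, hi=19, mid=17, arr[mid]=69 -> 69 > 63, search left half
lo=15, hi=16, mid=15, arr[mid]=59 -> 59 < 63, search right half
lo=16, hi=16, mid=16, arr[mid]=63 -> Found target at index 16!

Binary search finds 63 at index 16 after 5 comparisons. The search repeatedly halves the search space by comparing with the middle element.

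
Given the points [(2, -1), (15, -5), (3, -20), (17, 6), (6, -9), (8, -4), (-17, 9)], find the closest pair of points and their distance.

Computing all pairwise distances among 7 points:

d((2, -1), (15, -5)) = 13.6015
d((2, -1), (3, -20)) = 19.0263
d((2, -1), (17, 6)) = 16.5529
d((2, -1), (6, -9)) = 8.9443
d((2, -1), (8, -4)) = 6.7082
d((2, -1), (-17, 9)) = 21.4709
d((15, -5), (3, -20)) = 19.2094
d((15, -5), (17, 6)) = 11.1803
d((15, -5), (6, -9)) = 9.8489
d((15, -5), (8, -4)) = 7.0711
d((15, -5), (-17, 9)) = 34.9285
d((3, -20), (17, 6)) = 29.5296
d((3, -20), (6, -9)) = 11.4018
d((3, -20), (8, -4)) = 16.7631
d((3, -20), (-17, 9)) = 35.2278
d((17, 6), (6, -9)) = 18.6011
d((17, 6), (8, -4)) = 13.4536
d((17, 6), (-17, 9)) = 34.1321
d((6, -9), (8, -4)) = 5.3852 <-- minimum
d((6, -9), (-17, 9)) = 29.2062
d((8, -4), (-17, 9)) = 28.178

Closest pair: (6, -9) and (8, -4) with distance 5.3852

The closest pair is (6, -9) and (8, -4) with Euclidean distance 5.3852. For 7 points, brute-force pairwise comparison is shown above. For large n, the divide-and-conquer algorithm (sort by x, recurse on halves, check the dividing strip) achieves O(n log n).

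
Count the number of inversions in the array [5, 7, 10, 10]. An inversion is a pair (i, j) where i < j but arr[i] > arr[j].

Finding inversions in [5, 7, 10, 10]:


Total inversions: 0

The array has 0 inversions. It is already sorted.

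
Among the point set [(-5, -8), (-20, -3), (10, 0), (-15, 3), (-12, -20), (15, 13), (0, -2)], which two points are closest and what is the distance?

Computing all pairwise distances among 7 points:

d((-5, -8), (-20, -3)) = 15.8114
d((-5, -8), (10, 0)) = 17.0
d((-5, -8), (-15, 3)) = 14.8661
d((-5, -8), (-12, -20)) = 13.8924
d((-5, -8), (15, 13)) = 29.0
d((-5, -8), (0, -2)) = 7.8102 <-- minimum
d((-20, -3), (10, 0)) = 30.1496
d((-20, -3), (-15, 3)) = 7.8102 <-- minimum
d((-20, -3), (-12, -20)) = 18.7883
d((-20, -3), (15, 13)) = 38.4838
d((-20, -3), (0, -2)) = 20.025
d((10, 0), (-15, 3)) = 25.1794
d((10, 0), (-12, -20)) = 29.7321
d((10, 0), (15, 13)) = 13.9284
d((10, 0), (0, -2)) = 10.198
d((-15, 3), (-12, -20)) = 23.1948
d((-15, 3), (15, 13)) = 31.6228
d((-15, 3), (0, -2)) = 15.8114
d((-12, -20), (15, 13)) = 42.638
d((-12, -20), (0, -2)) = 21.6333
d((15, 13), (0, -2)) = 21.2132

Minimum distance: 7.8102 (tie among 2 pairs: (-5, -8) and (0, -2); (-20, -3) and (-15, 3))

The minimum Euclidean distance is 7.8102. There is a tie: 2 pairs achieve this minimum — (-5, -8) and (0, -2); (-20, -3) and (-15, 3). Any of these is a valid closest pair. For 7 points, brute-force pairwise comparison is shown above. For large n, the divide-and-conquer algorithm (sort by x, recurse on halves, check the dividing strip) achieves O(n log n).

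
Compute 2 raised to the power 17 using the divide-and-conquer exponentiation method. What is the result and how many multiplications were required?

Computing 2^17 by squaring (build up from 2^1; each line after the first costs one multiplication):

2^1 = 2
2^2 = (2^1)^2 = 2^2 = 4
2^4 = (2^2)^2 = 4^2 = 16
2^8 = (2^4)^2 = 16^2 = 256
2^16 = (2^8)^2 = 256^2 = 65536
2^17 = 2 * 2^16 = 2 * 65536 = 131072

Result: 131072
Multiplications needed: 5 (5 lines after 2^1)

2^17 = 131072. Using exponentiation by squaring, this requires 5 multiplications. The key idea: if the exponent is even, square the half-power; if odd, multiply by the base once.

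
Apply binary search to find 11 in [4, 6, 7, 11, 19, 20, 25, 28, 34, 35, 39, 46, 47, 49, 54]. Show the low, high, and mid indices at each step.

Binary search for 11 in [4, 6, 7, 11, 19, 20, 25, 28, 34, 35, 39, 46, 47, 49, 54]:

lo=0, hi=14, mid=7, arr[mid]=28 -> 28 > 11, search left half
lo=0, hi=6, mid=3, arr[mid]=11 -> Found target at index 3!

Binary search finds 11 at index 3 after 2 comparisons. The search repeatedly halves the search space by comparing with the middle element.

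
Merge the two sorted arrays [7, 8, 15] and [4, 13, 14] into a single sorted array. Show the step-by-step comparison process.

Merging process:

Compare 7 vs 4: take 4 from right. Merged: [4]
Compare 7 vs 13: take 7 from left. Merged: [4, 7]
Compare 8 vs 13: take 8 from left. Merged: [4, 7, 8]
Compare 15 vs 13: take 13 from right. Merged: [4, 7, 8, 13]
Compare 15 vs 14: take 14 from right. Merged: [4, 7, 8, 13, 14]
Append remaining from left: [15]. Merged: [4, 7, 8, 13, 14, 15]

Final merged array: [4, 7, 8, 13, 14, 15]
Total comparisons: 5

The merged array is [4, 7, 8, 13, 14, 15], requiring 5 comparisons. The merge step runs in O(n) time where n is the total number of elements.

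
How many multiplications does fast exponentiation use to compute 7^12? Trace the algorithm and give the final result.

Computing 7^12 by squaring (build up from 7^1; each line after the first costs one multiplication):

7^1 = 7
7^2 = (7^1)^2 = 7^2 = 49
7^3 = 7 * 7^2 = 7 * 49 = 343
7^6 = (7^3)^2 = 343^2 = 117649
7^12 = (7^6)^2 = 117649^2 = 13841287201

Result: 13841287201
Multiplications needed: 4 (4 lines after 7^1)

7^12 = 13841287201. Using exponentiation by squaring, this requires 4 multiplications. The key idea: if the exponent is even, square the half-power; if odd, multiply by the base once.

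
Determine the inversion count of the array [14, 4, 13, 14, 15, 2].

Finding inversions in [14, 4, 13, 14, 15, 2]:

(0, 1): arr[0]=14 > arr[1]=4
(0, 2): arr[0]=14 > arr[2]=13
(0, 5): arr[0]=14 > arr[5]=2
(1, 5): arr[1]=4 > arr[5]=2
(2, 5): arr[2]=13 > arr[5]=2
(3, 5): arr[3]=14 > arr[5]=2
(4, 5): arr[4]=15 > arr[5]=2

Total inversions: 7

The array has 7 inversion(s): (0,1), (0,2), (0,5), (1,5), (2,5), (3,5), (4,5). Each pair (i,j) satisfies i < j and arr[i] > arr[j].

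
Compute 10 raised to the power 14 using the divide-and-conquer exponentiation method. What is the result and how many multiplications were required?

Computing 10^14 by squaring (build up from 10^1; each line after the first costs one multiplication):

10^1 = 10
10^2 = (10^1)^2 = 10^2 = 100
10^3 = 10 * 10^2 = 10 * 100 = 1000
10^6 = (10^3)^2 = 1000^2 = 1000000
10^7 = 10 * 10^6 = 10 * 1000000 = 10000000
10^14 = (10^7)^2 = 10000000^2 = 100000000000000

Result: 100000000000000
Multiplications needed: 5 (5 lines after 10^1)

10^14 = 100000000000000. Using exponentiation by squaring, this requires 5 multiplications. The key idea: if the exponent is even, square the half-power; if odd, multiply by the base once.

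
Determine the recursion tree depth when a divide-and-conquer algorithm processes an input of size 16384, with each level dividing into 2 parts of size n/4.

For divide and conquer with division factor 4:

Problem sizes at each level:
Level 0: 16384
Level 1: 4096
Level 2: 1024
Level 3: 256
Level 4: 64
Level 5: 16
Level 6: 4
Level 7: 1

The root is level 0 and the size-1 base case is level 7 (the tree spans levels 0 through 7, i.e. 8 levels counting the root), so the depth is the number of divisions: log_4(16384) = 7

The recursion tree depth is log_4(16384) = 7. At each level, the problem size is divided by 4, so it takes 7 divisions to reduce to a base case of size 1. The algorithm makes 2 recursive calls at each level.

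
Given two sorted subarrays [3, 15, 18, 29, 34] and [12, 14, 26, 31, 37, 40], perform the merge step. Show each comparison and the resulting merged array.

Merging process:

Compare 3 vs 12: take 3 from left. Merged: [3]
Compare 15 vs 12: take 12 from right. Merged: [3, 12]
Compare 15 vs 14: take 14 from right. Merged: [3, 12, 14]
Compare 15 vs 26: take 15 from left. Merged: [3, 12, 14, 15]
Compare 18 vs 26: take 18 from left. Merged: [3, 12, 14, 15, 18]
Compare 29 vs 26: take 26 from right. Merged: [3, 12, 14, 15, 18, 26]
Compare 29 vs 31: take 29 from left. Merged: [3, 12, 14, 15, 18, 26, 29]
Compare 34 vs 31: take 31 from right. Merged: [3, 12, 14, 15, 18, 26, 29, 31]
Compare 34 vs 37: take 34 from left. Merged: [3, 12, 14, 15, 18, 26, 29, 31, 34]
Append remaining from right: [37, 40]. Merged: [3, 12, 14, 15, 18, 26, 29, 31, 34, 37, 40]

Final merged array: [3, 12, 14, 15, 18, 26, 29, 31, 34, 37, 40]
Total comparisons: 9

The merged array is [3, 12, 14, 15, 18, 26, 29, 31, 34, 37, 40], requiring 9 comparisons. The merge step runs in O(n) time where n is the total number of elements.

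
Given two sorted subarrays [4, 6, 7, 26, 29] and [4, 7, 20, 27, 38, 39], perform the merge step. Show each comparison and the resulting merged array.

Merging process:

Compare 4 vs 4: take 4 from left. Merged: [4]
Compare 6 vs 4: take 4 from right. Merged: [4, 4]
Compare 6 vs 7: take 6 from left. Merged: [4, 4, 6]
Compare 7 vs 7: take 7 from left. Merged: [4, 4, 6, 7]
Compare 26 vs 7: take 7 from right. Merged: [4, 4, 6, 7, 7]
Compare 26 vs 20: take 20 from right. Merged: [4, 4, 6, 7, 7, 20]
Compare 26 vs 27: take 26 from left. Merged: [4, 4, 6, 7, 7, 20, 26]
Compare 29 vs 27: take 27 from right. Merged: [4, 4, 6, 7, 7, 20, 26, 27]
Compare 29 vs 38: take 29 from left. Merged: [4, 4, 6, 7, 7, 20, 26, 27, 29]
Append remaining from right: [38, 39]. Merged: [4, 4, 6, 7, 7, 20, 26, 27, 29, 38, 39]

Final merged array: [4, 4, 6, 7, 7, 20, 26, 27, 29, 38, 39]
Total comparisons: 9

The merged array is [4, 4, 6, 7, 7, 20, 26, 27, 29, 38, 39], requiring 9 comparisons. The merge step runs in O(n) time where n is the total number of elements.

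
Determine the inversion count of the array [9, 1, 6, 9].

Finding inversions in [9, 1, 6, 9]:

(0, 1): arr[0]=9 > arr[1]=1
(0, 2): arr[0]=9 > arr[2]=6

Total inversions: 2

The array has 2 inversion(s): (0,1), (0,2). Each pair (i,j) satisfies i < j and arr[i] > arr[j].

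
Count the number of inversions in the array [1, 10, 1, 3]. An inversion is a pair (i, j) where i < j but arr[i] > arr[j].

Finding inversions in [1, 10, 1, 3]:

(1, 2): arr[1]=10 > arr[2]=1
(1, 3): arr[1]=10 > arr[3]=3

Total inversions: 2

The array has 2 inversion(s): (1,2), (1,3). Each pair (i,j) satisfies i < j and arr[i] > arr[j].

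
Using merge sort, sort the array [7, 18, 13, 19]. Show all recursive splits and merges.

Merge sort trace:

Split: [7, 18, 13, 19] -> [7, 18] and [13, 19]
  Split: [7, 18] -> [7] and [18]
  Merge: [7] + [18] -> [7, 18]
  Split: [13, 19] -> [13] and [19]
  Merge: [13] + [19] -> [13, 19]
Merge: [7, 18] + [13, 19] -> [7, 13, 18, 19]

Final sorted array: [7, 13, 18, 19]

The merge sort proceeds by recursively splitting the array and merging sorted halves.
After all merges, the sorted array is [7, 13, 18, 19].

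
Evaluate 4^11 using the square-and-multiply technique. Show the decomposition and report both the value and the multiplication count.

Computing 4^11 by squaring (build up from 4^1; each line after the first costs one multiplication):

4^1 = 4
4^2 = (4^1)^2 = 4^2 = 16
4^4 = (4^2)^2 = 16^2 = 256
4^5 = 4 * 4^4 = 4 * 256 = 1024
4^10 = (4^5)^2 = 1024^2 = 1048576
4^11 = 4 * 4^10 = 4 * 1048576 = 4194304

Result: 4194304
Multiplications needed: 5 (5 lines after 4^1)

4^11 = 4194304. Using exponentiation by squaring, this requires 5 multiplications. The key idea: if the exponent is even, square the half-power; if odd, multiply by the base once.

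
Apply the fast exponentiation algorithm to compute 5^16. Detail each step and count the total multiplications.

Computing 5^16 by squaring (build up from 5^1; each line after the first costs one multiplication):

5^1 = 5
5^2 = (5^1)^2 = 5^2 = 25
5^4 = (5^2)^2 = 25^2 = 625
5^8 = (5^4)^2 = 625^2 = 390625
5^16 = (5^8)^2 = 390625^2 = 152587890625

Result: 152587890625
Multiplications needed: 4 (4 lines after 5^1)

5^16 = 152587890625. Using exponentiation by squaring, this requires 4 multiplications. The key idea: if the exponent is even, square the half-power; if odd, multiply by the base once.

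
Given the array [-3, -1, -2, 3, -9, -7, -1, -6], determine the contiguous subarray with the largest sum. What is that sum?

Using Kadane's algorithm on [-3, -1, -2, 3, -9, -7, -1, -6]:

Scanning through the array:
Position 1 (value -1): max_ending_here = -1, max_so_far = -1
Position 2 (value -2): max_ending_here = -2, max_so_far = -1
Position 3 (value 3): max_ending_here = 3, max_so_far = 3
Position 4 (value -9): max_ending_here = -6, max_so_far = 3
Position 5 (value -7): max_ending_here = -7, max_so_far = 3
Position 6 (value -1): max_ending_here = -1, max_so_far = 3
Position 7 (value -6): max_ending_here = -6, max_so_far = 3

Maximum subarray: [3]
Maximum sum: 3

The maximum subarray is [3] with sum 3. This subarray runs from index 3 to index 3.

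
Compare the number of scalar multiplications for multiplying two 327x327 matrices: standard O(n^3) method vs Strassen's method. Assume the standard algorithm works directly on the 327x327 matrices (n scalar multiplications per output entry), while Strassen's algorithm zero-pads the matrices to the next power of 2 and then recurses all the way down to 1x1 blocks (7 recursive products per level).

Matrix multiplication for 327x327 matrices:

Strassen's algorithm requires power-of-2 dimensions. Pad 327x327 to 512x512 (next power of 2).

Standard algorithm: 327^3 = 34965783 multiplications
Strassen's algorithm: 7^(log2(512)) = 7^9 = 40353607 multiplications
Difference: 34965783 - 40353607 = -5387824 (Strassen uses MORE here due to padding overhead — for small or just-over-power-of-2 n, padding can outweigh the per-level savings)

Standard: 34965783 multiplications (327^3). Strassen: 40353607 multiplications (7^9, after padding to 512x512). Strassen reduces 8 recursive multiplications to 7 at each level.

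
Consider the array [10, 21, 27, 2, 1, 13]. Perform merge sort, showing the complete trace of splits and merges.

Merge sort trace:

Split: [10, 21, 27, 2, 1, 13] -> [10, 21, 27] and [2, 1, 13]
  Split: [10, 21, 27] -> [10] and [21, 27]
    Split: [21, 27] -> [21] and [27]
    Merge: [21] + [27] -> [21, 27]
  Merge: [10] + [21, 27] -> [10, 21, 27]
  Split: [2, 1, 13] -> [2] and [1, 13]
    Split: [1, 13] -> [1] and [13]
    Merge: [1] + [13] -> [1, 13]
  Merge: [2] + [1, 13] -> [1, 2, 13]
Merge: [10, 21, 27] + [1, 2, 13] -> [1, 2, 10, 13, 21, 27]

Final sorted array: [1, 2, 10, 13, 21, 27]

The merge sort proceeds by recursively splitting the array and merging sorted halves.
After all merges, the sorted array is [1, 2, 10, 13, 21, 27].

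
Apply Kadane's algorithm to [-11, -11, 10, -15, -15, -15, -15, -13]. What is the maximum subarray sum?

Using Kadane's algorithm on [-11, -11, 10, -15, -15, -15, -15, -13]:

Scanning through the array:
Position 1 (value -11): max_ending_here = -11, max_so_far = -11
Position 2 (value 10): max_ending_here = 10, max_so_far = 10
Position 3 (value -15): max_ending_here = -5, max_so_far = 10
Position 4 (value -15): max_ending_here = -15, max_so_far = 10
Position 5 (value -15): max_ending_here = -15, max_so_far = 10
Position 6 (value -15): max_ending_here = -15, max_so_far = 10
Position 7 (value -13): max_ending_here = -13, max_so_far = 10

Maximum subarray: [10]
Maximum sum: 10

The maximum subarray is [10] with sum 10. This subarray runs from index 2 to index 2.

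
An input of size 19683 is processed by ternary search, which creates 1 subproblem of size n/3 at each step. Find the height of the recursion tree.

For divide and conquer with division factor 3:

Problem sizes at each level:
Level 0: 19683
Level 1: 6561
Level 2: 2187
Level 3: 729
Level 4: 243
Level 5: 81
Level 6: 27
Level 7: 9
Level 8: 3
Level 9: 1

The root is level 0 and the size-1 base case is level 9 (the tree spans levels 0 through 9, i.e. 10 levels counting the root), so the depth is the number of divisions: log_3(19683) = 9

The recursion tree depth is log_3(19683) = 9. At each level, the problem size is divided by 3, so it takes 9 divisions to reduce to a base case of size 1. The algorithm makes 1 recursive call at each level.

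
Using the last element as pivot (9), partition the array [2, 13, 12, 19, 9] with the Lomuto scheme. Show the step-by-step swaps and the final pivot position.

Lomuto partition with pivot = 9:

Initial array: [2, 13, 12, 19, 9]

arr[0]=2 <= 9: swap with position 0, array becomes [2, 13, 12, 19, 9]
arr[1]=13 > 9: no swap
arr[2]=12 > 9: no swap
arr[3]=19 > 9: no swap

Place pivot at position 1: [2, 9, 12, 19, 13]
Pivot position: 1

After partitioning with pivot 9, the array becomes [2, 9, 12, 19, 13]. The pivot is placed at index 1. All elements to the left of the pivot are <= 9, and all elements to the right are > 9.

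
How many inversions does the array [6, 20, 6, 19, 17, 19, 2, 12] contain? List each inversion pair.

Finding inversions in [6, 20, 6, 19, 17, 19, 2, 12]:

(0, 6): arr[0]=6 > arr[6]=2
(1, 2): arr[1]=20 > arr[2]=6
(1, 3): arr[1]=20 > arr[3]=19
(1, 4): arr[1]=20 > arr[4]=17
(1, 5): arr[1]=20 > arr[5]=19
(1, 6): arr[1]=20 > arr[6]=2
(1, 7): arr[1]=20 > arr[7]=12
(2, 6): arr[2]=6 > arr[6]=2
(3, 4): arr[3]=19 > arr[4]=17
(3, 6): arr[3]=19 > arr[6]=2
(3, 7): arr[3]=19 > arr[7]=12
(4, 6): arr[4]=17 > arr[6]=2
(4, 7): arr[4]=17 > arr[7]=12
(5, 6): arr[5]=19 > arr[6]=2
(5, 7): arr[5]=19 > arr[7]=12

Total inversions: 15

The array has 15 inversion(s): (0,6), (1,2), (1,3), (1,4), (1,5), (1,6), (1,7), (2,6), (3,4), (3,6), (3,7), (4,6), (4,7), (5,6), (5,7). Each pair (i,j) satisfies i < j and arr[i] > arr[j].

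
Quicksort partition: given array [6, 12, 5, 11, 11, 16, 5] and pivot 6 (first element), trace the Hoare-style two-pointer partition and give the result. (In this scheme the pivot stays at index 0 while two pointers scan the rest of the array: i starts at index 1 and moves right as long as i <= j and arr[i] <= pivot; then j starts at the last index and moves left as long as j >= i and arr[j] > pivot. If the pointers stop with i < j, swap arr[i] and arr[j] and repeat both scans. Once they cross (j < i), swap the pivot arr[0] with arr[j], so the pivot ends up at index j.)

Hoare-style two-pointer partition with pivot = 6:

Initial array: [6, 12, 5, 11, 11, 16, 5]

Pointers start at i = 1, j = 6.
i stops at index 1 (arr[1]=12 > 6), j stops at index 6 (arr[6]=5 <= 6): swap arr[1] and arr[6], array becomes [6, 5, 5, 11, 11, 16, 12]
i ends at 3, j ends at 2: the pointers have crossed (j < i), so scanning stops.

Swap pivot arr[0] with arr[2] to place pivot at position 2: [5, 5, 6, 11, 11, 16, 12]
Pivot position: 2

After partitioning with pivot 6, the array becomes [5, 5, 6, 11, 11, 16, 12]. The pivot is placed at index 2. All elements to the left of the pivot are <= 6, and all elements to the right are > 6.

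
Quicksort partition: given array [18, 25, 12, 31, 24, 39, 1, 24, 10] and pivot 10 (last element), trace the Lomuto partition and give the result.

Lomuto partition with pivot = 10:

Initial array: [18, 25, 12, 31, 24, 39, 1, 24, 10]

arr[0]=18 > 10: no swap
arr[1]=25 > 10: no swap
arr[2]=12 > 10: no swap
arr[3]=31 > 10: no swap
arr[4]=24 > 10: no swap
arr[5]=39 > 10: no swap
arr[6]=1 <= 10: swap with position 0, array becomes [1, 25, 12, 31, 24, 39, 18, 24, 10]
arr[7]=24 > 10: no swap

Place pivot at position 1: [1, 10, 12, 31, 24, 39, 18, 24, 25]
Pivot position: 1

After partitioning with pivot 10, the array becomes [1, 10, 12, 31, 24, 39, 18, 24, 25]. The pivot is placed at index 1. All elements to the left of the pivot are <= 10, and all elements to the right are > 10.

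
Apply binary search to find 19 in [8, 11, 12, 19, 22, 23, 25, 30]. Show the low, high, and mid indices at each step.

Binary search for 19 in [8, 11, 12, 19, 22, 23, 25, 30]:

lo=0, hi=7, mid=3, arr[mid]=19 -> Found target at index 3!

Binary search finds 19 at index 3 after 1 comparisons. The search repeatedly halves the search space by comparing with the middle element.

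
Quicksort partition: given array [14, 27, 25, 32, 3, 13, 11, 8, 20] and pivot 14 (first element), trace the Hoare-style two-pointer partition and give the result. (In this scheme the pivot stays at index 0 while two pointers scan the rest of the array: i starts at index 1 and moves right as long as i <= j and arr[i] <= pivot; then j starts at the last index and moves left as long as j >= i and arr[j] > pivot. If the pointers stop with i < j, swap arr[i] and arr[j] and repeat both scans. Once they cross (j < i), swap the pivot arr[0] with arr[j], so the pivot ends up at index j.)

Hoare-style two-pointer partition with pivot = 14:

Initial array: [14, 27, 25, 32, 3, 13, 11, 8, 20]

Pointers start at i = 1, j = 8.
i stops at index 1 (arr[1]=27 > 14), j stops at index 7 (arr[7]=8 <= 14): swap arr[1] and arr[7], array becomes [14, 8, 25, 32, 3, 13, 11, 27, 20]
i stops at index 2 (arr[2]=25 > 14), j stops at index 6 (arr[6]=11 <= 14): swap arr[2] and arr[6], array becomes [14, 8, 11, 32, 3, 13, 25, 27, 20]
i stops at index 3 (arr[3]=32 > 14), j stops at index 5 (arr[5]=13 <= 14): swap arr[3] and arr[5], array becomes [14, 8, 11, 13, 3, 32, 25, 27, 20]
i ends at 5, j ends at 4: the pointers have crossed (j < i), so scanning stops.

Swap pivot arr[0] with arr[4] to place pivot at position 4: [3, 8, 11, 13, 14, 32, 25, 27, 20]
Pivot position: 4

After partitioning with pivot 14, the array becomes [3, 8, 11, 13, 14, 32, 25, 27, 20]. The pivot is placed at index 4. All elements to the left of the pivot are <= 14, and all elements to the right are > 14.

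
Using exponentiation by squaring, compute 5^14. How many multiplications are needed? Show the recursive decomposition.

Computing 5^14 by squaring (build up from 5^1; each line after the first costs one multiplication):

5^1 = 5
5^2 = (5^1)^2 = 5^2 = 25
5^3 = 5 * 5^2 = 5 * 25 = 125
5^6 = (5^3)^2 = 125^2 = 15625
5^7 = 5 * 5^6 = 5 * 15625 = 78125
5^14 = (5^7)^2 = 78125^2 = 6103515625

Result: 6103515625
Multiplications needed: 5 (5 lines after 5^1)

5^14 = 6103515625. Using exponentiation by squaring, this requires 5 multiplications. The key idea: if the exponent is even, square the half-power; if odd, multiply by the base once.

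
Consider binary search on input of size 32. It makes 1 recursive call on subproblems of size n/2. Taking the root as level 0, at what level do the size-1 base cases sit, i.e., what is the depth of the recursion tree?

For divide and conquer with division factor 2:

Problem sizes at each level:
Level 0: 32
Level 1: 16
Level 2: 8
Level 3: 4
Level 4: 2
Level 5: 1

The root is level 0 and the size-1 base case is level 5 (the tree spans levels 0 through 5, i.e. 6 levels counting the root), so the depth is the number of divisions: log_2(32) = 5

The recursion tree depth is log_2(32) = 5. At each level, the problem size is divided by 2, so it takes 5 divisions to reduce to a base case of size 1. The algorithm makes 1 recursive call at each level.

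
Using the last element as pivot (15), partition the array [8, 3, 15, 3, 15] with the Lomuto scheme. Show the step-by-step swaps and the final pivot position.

Lomuto partition with pivot = 15:

Initial array: [8, 3, 15, 3, 15]

arr[0]=8 <= 15: swap with position 0, array becomes [8, 3, 15, 3, 15]
arr[1]=3 <= 15: swap with position 1, array becomes [8, 3, 15, 3, 15]
arr[2]=15 <= 15: swap with position 2, array becomes [8, 3, 15, 3, 15]
arr[3]=3 <= 15: swap with position 3, array becomes [8, 3, 15, 3, 15]

Place pivot at position 4: [8, 3, 15, 3, 15]
Pivot position: 4

After partitioning with pivot 15, the array becomes [8, 3, 15, 3, 15]. The pivot is placed at index 4. All elements to the left of the pivot are <= 15, and all elements to the right are > 15.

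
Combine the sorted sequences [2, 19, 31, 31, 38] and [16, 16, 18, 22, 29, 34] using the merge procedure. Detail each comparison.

Merging process:

Compare 2 vs 16: take 2 from left. Merged: [2]
Compare 19 vs 16: take 16 from right. Merged: [2, 16]
Compare 19 vs 16: take 16 from right. Merged: [2, 16, 16]
Compare 19 vs 18: take 18 from right. Merged: [2, 16, 16, 18]
Compare 19 vs 22: take 19 from left. Merged: [2, 16, 16, 18, 19]
Compare 31 vs 22: take 22 from right. Merged: [2, 16, 16, 18, 19, 22]
Compare 31 vs 29: take 29 from right. Merged: [2, 16, 16, 18, 19, 22, 29]
Compare 31 vs 34: take 31 from left. Merged: [2, 16, 16, 18, 19, 22, 29, 31]
Compare 31 vs 34: take 31 from left. Merged: [2, 16, 16, 18, 19, 22, 29, 31, 31]
Compare 38 vs 34: take 34 from right. Merged: [2, 16, 16, 18, 19, 22, 29, 31, 31, 34]
Append remaining from left: [38]. Merged: [2, 16, 16, 18, 19, 22, 29, 31, 31, 34, 38]

Final merged array: [2, 16, 16, 18, 19, 22, 29, 31, 31, 34, 38]
Total comparisons: 10

The merged array is [2, 16, 16, 18, 19, 22, 29, 31, 31, 34, 38], requiring 10 comparisons. The merge step runs in O(n) time where n is the total number of elements.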